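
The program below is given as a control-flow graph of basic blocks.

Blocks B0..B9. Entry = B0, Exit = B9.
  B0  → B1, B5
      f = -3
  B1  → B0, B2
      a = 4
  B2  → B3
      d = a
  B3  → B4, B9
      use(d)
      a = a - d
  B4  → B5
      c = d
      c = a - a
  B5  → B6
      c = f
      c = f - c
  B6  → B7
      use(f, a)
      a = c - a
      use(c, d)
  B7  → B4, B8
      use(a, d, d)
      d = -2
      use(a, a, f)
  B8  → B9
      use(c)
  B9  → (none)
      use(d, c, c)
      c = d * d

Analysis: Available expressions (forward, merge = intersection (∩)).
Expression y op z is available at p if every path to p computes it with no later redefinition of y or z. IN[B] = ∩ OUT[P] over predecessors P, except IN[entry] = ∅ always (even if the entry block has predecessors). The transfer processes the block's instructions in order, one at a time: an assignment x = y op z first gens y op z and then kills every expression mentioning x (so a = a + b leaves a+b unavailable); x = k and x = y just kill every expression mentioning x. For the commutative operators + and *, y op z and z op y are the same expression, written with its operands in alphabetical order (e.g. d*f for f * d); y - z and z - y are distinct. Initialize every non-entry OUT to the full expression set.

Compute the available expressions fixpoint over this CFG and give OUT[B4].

Per-block solution:
  B0:   IN={}   OUT={}
  B1:   IN={}   OUT={}
  B2:   IN={}   OUT={}
  B3:   IN={}   OUT={}
  B4:   IN={}   OUT={a-a}
  B5:   IN={}   OUT={}
  B6:   IN={}   OUT={}
  B7:   IN={}   OUT={}
  B8:   IN={}   OUT={}
  B9:   IN={}   OUT={d*d}

Merge at B4: IN[B4] = OUT[B3] ∩ OUT[B7] = {}
Applying B4's transfer function to that IN value gives OUT[B4] (row B4 above).

Answer: {a-a}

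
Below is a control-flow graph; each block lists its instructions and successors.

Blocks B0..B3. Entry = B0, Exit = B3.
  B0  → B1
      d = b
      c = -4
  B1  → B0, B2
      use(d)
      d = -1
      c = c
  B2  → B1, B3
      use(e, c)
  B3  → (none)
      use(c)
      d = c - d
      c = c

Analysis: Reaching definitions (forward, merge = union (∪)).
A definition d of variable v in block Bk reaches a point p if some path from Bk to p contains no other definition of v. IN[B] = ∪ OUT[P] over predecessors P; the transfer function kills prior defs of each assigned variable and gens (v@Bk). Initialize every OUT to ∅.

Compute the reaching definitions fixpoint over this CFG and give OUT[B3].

Answer: {c@B3, d@B3}

Working:
Per-block solution:
  B0:   IN={c@B1, d@B1}   OUT={c@B0, d@B0}
  B1:   IN={c@B0, c@B1, d@B0, d@B1}   OUT={c@B1, d@B1}
  B2:   IN={c@B1, d@B1}   OUT={c@B1, d@B1}
  B3:   IN={c@B1, d@B1}   OUT={c@B3, d@B3}

Merge at B3: IN[B3] = OUT[B2] = {c@B1, d@B1}
Applying B3's transfer function to that IN value gives OUT[B3] (row B3 above).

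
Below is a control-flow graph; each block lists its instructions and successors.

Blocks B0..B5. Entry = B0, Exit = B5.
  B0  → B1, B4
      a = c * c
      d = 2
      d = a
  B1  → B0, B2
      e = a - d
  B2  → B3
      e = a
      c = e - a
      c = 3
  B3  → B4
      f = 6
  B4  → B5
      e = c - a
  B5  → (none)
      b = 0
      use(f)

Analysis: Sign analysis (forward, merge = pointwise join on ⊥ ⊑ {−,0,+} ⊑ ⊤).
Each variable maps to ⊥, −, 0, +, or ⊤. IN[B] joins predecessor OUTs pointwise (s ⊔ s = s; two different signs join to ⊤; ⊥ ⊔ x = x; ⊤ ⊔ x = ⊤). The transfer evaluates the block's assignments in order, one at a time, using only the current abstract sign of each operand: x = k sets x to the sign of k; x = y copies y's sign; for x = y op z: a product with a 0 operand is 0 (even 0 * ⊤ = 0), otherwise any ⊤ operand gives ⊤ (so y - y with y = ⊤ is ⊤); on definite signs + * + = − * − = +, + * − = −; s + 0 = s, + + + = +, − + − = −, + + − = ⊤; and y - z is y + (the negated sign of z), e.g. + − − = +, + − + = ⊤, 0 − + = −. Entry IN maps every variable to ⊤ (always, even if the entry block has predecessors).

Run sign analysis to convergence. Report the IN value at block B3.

Answer: {a: ⊤, b: ⊤, c: +, d: ⊤, e: ⊤, f: ⊤}

Working:
Converged values:
  B0:   IN=(all ⊤)   OUT=(all ⊤)
  B1:   IN=(all ⊤)   OUT=(all ⊤)
  B2:   IN=(all ⊤)   OUT={c:+; rest ⊤}
  B3:   IN={c:+; rest ⊤}   OUT={c:+, f:+; rest ⊤}
  B4:   IN=(all ⊤)   OUT=(all ⊤)
  B5:   IN=(all ⊤)   OUT={b:0; rest ⊤}

Merge at B3: IN[B3] = OUT[B2] = {a: ⊤, b: ⊤, c: +, d: ⊤, e: ⊤, f: ⊤}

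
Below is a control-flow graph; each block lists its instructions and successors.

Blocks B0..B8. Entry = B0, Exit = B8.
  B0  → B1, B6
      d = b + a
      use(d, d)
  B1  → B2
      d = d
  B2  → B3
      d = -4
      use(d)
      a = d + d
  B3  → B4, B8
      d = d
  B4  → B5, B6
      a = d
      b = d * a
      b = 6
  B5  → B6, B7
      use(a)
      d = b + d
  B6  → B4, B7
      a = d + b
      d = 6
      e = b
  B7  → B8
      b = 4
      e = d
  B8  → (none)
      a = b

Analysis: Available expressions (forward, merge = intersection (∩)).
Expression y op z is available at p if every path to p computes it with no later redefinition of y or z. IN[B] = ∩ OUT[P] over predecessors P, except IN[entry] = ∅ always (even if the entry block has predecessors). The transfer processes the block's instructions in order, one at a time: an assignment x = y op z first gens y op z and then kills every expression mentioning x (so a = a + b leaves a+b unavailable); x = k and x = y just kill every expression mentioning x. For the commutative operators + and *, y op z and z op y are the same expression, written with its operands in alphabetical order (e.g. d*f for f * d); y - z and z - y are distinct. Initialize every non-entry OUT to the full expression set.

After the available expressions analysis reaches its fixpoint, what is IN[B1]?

Converged values:
  B0:  IN={}  OUT={a+b}
  B1:  IN={a+b}  OUT={a+b}
  B2:  IN={a+b}  OUT={d+d}
  B3:  IN={d+d}  OUT={}
  B4:  IN={}  OUT={a*d}
  B5:  IN={a*d}  OUT={}
  B6:  IN={}  OUT={}
  B7:  IN={}  OUT={}
  B8:  IN={}  OUT={}

Merge at B1: IN[B1] = OUT[B0] = {a+b}

Answer: {a+b}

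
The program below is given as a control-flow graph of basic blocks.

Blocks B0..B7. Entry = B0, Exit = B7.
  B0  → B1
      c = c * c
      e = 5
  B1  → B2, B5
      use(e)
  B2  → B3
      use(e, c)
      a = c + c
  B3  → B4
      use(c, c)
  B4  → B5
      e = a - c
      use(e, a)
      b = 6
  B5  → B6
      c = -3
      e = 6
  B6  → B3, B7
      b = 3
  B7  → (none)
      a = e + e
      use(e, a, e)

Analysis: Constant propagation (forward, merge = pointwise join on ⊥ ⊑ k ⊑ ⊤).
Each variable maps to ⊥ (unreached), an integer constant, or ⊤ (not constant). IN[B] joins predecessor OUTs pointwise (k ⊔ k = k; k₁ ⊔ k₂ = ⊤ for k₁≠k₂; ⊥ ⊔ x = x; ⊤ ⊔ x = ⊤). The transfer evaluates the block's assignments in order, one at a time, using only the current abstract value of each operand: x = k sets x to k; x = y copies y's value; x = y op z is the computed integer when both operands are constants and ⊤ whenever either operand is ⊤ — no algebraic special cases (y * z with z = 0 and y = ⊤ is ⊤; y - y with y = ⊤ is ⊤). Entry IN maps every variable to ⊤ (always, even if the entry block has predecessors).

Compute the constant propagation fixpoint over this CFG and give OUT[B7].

Answer: {a: 12, b: 3, c: -3, d: ⊤, e: 6, f: ⊤}

Derivation:
Per-block solution:
  B0: | IN=(all ⊤) | OUT={e:5; rest ⊤}
  B1: | IN={e:5; rest ⊤} | OUT={e:5; rest ⊤}
  B2: | IN={e:5; rest ⊤} | OUT={e:5; rest ⊤}
  B3: | IN=(all ⊤) | OUT=(all ⊤)
  B4: | IN=(all ⊤) | OUT={b:6; rest ⊤}
  B5: | IN=(all ⊤) | OUT={c:-3, e:6; rest ⊤}
  B6: | IN={c:-3, e:6; rest ⊤} | OUT={b:3, c:-3, e:6; rest ⊤}
  B7: | IN={b:3, c:-3, e:6; rest ⊤} | OUT={a:12, b:3, c:-3, e:6; rest ⊤}

Merge at B7: IN[B7] = OUT[B6] = {a: ⊤, b: 3, c: -3, d: ⊤, e: 6, f: ⊤}
Applying B7's transfer function to that IN value gives OUT[B7] (row B7 above).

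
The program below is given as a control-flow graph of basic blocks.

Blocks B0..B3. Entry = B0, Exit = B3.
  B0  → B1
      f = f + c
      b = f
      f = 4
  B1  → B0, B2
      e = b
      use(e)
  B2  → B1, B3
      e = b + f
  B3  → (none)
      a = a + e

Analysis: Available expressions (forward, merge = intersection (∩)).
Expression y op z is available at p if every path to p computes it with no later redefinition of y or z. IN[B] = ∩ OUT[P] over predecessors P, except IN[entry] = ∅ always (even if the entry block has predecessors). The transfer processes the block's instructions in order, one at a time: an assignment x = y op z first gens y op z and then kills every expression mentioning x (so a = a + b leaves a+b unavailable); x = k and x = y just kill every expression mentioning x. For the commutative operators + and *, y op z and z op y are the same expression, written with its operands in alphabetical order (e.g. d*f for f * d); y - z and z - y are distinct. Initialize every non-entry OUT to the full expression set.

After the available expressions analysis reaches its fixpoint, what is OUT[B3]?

Answer: {b+f}

Working:
Fixpoint table:
  B0:  IN={}  OUT={}
  B1:  IN={}  OUT={}
  B2:  IN={}  OUT={b+f}
  B3:  IN={b+f}  OUT={b+f}

Merge at B3: IN[B3] = OUT[B2] = {b+f}
Applying B3's transfer function to that IN value gives OUT[B3] (row B3 above).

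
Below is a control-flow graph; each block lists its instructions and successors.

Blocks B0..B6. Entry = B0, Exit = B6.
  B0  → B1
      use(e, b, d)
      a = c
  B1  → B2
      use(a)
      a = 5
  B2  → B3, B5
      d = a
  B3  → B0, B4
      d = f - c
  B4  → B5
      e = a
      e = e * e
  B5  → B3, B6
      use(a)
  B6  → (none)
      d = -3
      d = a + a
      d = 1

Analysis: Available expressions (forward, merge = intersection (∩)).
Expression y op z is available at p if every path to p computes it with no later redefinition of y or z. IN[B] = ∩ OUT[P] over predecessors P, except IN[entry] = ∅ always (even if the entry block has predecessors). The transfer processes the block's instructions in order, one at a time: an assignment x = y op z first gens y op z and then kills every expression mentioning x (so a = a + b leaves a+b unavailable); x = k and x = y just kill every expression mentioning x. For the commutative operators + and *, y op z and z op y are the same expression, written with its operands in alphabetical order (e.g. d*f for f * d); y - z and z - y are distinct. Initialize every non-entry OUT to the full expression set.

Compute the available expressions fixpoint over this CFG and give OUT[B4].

Answer: {f-c}

Working:
Fixpoint table:
  B0:   IN={}   OUT={}
  B1:   IN={}   OUT={}
  B2:   IN={}   OUT={}
  B3:   IN={}   OUT={f-c}
  B4:   IN={f-c}   OUT={f-c}
  B5:   IN={}   OUT={}
  B6:   IN={}   OUT={a+a}

Merge at B4: IN[B4] = OUT[B3] = {f-c}
Applying B4's transfer function to that IN value gives OUT[B4] (row B4 above).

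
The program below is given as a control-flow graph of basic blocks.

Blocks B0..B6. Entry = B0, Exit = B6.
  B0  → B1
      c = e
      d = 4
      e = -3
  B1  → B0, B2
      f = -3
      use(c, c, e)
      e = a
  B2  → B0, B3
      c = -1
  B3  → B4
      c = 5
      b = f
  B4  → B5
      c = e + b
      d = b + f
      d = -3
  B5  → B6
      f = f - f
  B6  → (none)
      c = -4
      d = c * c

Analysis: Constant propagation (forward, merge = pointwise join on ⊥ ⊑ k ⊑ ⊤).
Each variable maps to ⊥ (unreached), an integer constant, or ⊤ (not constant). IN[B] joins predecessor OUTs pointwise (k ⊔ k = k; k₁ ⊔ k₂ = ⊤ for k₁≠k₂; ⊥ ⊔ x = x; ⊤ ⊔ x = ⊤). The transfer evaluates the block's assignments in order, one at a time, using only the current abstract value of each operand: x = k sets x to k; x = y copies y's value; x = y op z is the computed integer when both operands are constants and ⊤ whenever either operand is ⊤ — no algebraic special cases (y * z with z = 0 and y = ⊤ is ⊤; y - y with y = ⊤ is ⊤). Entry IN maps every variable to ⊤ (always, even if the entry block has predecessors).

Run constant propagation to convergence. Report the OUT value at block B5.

Answer: {a: ⊤, b: -3, c: ⊤, d: -3, e: ⊤, f: 0}

Derivation:
Fixpoint table:
  B0:   IN=(all ⊤)   OUT={d:4, e:-3; rest ⊤}
  B1:   IN={d:4, e:-3; rest ⊤}   OUT={d:4, f:-3; rest ⊤}
  B2:   IN={d:4, f:-3; rest ⊤}   OUT={c:-1, d:4, f:-3; rest ⊤}
  B3:   IN={c:-1, d:4, f:-3; rest ⊤}   OUT={b:-3, c:5, d:4, f:-3; rest ⊤}
  B4:   IN={b:-3, c:5, d:4, f:-3; rest ⊤}   OUT={b:-3, d:-3, f:-3; rest ⊤}
  B5:   IN={b:-3, d:-3, f:-3; rest ⊤}   OUT={b:-3, d:-3, f:0; rest ⊤}
  B6:   IN={b:-3, d:-3, f:0; rest ⊤}   OUT={b:-3, c:-4, d:16, f:0; rest ⊤}

Merge at B5: IN[B5] = OUT[B4] = {a: ⊤, b: -3, c: ⊤, d: -3, e: ⊤, f: -3}
Applying B5's transfer function to that IN value gives OUT[B5] (row B5 above).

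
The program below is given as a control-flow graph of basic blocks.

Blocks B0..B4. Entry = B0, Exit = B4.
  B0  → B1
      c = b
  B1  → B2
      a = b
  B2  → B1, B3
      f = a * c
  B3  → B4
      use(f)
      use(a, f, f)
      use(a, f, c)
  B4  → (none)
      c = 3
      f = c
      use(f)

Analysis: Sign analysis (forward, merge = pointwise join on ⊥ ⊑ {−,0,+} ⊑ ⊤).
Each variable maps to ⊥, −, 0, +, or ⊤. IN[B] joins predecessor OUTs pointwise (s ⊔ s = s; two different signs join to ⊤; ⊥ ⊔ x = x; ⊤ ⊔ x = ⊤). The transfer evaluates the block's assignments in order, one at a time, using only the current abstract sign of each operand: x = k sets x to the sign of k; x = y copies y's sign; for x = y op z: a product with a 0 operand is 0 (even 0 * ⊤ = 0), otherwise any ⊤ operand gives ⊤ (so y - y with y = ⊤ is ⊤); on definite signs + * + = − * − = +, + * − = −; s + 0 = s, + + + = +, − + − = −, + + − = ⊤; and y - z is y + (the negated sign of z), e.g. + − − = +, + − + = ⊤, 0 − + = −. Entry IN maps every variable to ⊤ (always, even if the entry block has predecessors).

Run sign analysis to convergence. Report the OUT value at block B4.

Fixpoint table:
  B0:   IN=(all ⊤)   OUT=(all ⊤)
  B1:   IN=(all ⊤)   OUT=(all ⊤)
  B2:   IN=(all ⊤)   OUT=(all ⊤)
  B3:   IN=(all ⊤)   OUT=(all ⊤)
  B4:   IN=(all ⊤)   OUT={c:+, f:+; rest ⊤}

Merge at B4: IN[B4] = OUT[B3] = {a: ⊤, b: ⊤, c: ⊤, d: ⊤, e: ⊤, f: ⊤}
Applying B4's transfer function to that IN value gives OUT[B4] (row B4 above).

Answer: {a: ⊤, b: ⊤, c: +, d: ⊤, e: ⊤, f: +}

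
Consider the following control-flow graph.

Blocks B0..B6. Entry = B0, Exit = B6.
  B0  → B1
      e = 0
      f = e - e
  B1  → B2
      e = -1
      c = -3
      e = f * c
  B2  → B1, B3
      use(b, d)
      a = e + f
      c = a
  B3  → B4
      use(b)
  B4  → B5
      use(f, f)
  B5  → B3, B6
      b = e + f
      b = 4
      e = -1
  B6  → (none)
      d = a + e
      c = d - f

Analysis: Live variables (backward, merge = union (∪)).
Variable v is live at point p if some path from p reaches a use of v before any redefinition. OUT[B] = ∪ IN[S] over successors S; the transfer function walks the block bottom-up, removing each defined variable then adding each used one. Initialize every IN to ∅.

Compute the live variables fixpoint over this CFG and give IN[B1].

Answer: {b, d, f}

Derivation:
Converged values:
  B0: | IN={b, d} | OUT={b, d, f}
  B1: | IN={b, d, f} | OUT={b, d, e, f}
  B2: | IN={b, d, e, f} | OUT={a, b, d, e, f}
  B3: | IN={a, b, e, f} | OUT={a, e, f}
  B4: | IN={a, e, f} | OUT={a, e, f}
  B5: | IN={a, e, f} | OUT={a, b, e, f}
  B6: | IN={a, e, f} | OUT={}

Merge at B1: OUT[B1] = IN[B2] = {b, d, e, f}
Applying B1's transfer function to that OUT value gives IN[B1] (row B1 above).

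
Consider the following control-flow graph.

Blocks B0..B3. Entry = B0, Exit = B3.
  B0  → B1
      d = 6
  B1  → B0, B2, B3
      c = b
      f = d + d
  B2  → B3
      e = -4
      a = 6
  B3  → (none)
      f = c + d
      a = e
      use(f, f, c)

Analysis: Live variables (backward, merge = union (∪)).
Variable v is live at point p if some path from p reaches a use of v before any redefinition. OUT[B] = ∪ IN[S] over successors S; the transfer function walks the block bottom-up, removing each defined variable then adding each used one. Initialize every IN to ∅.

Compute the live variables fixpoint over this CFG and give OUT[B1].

Answer: {b, c, d, e}

Working:
Fixpoint table:
  B0:  IN={b, e}  OUT={b, d, e}
  B1:  IN={b, d, e}  OUT={b, c, d, e}
  B2:  IN={c, d}  OUT={c, d, e}
  B3:  IN={c, d, e}  OUT={}

Merge at B1: OUT[B1] = IN[B0] ⊔ IN[B2] ⊔ IN[B3] = {b, c, d, e}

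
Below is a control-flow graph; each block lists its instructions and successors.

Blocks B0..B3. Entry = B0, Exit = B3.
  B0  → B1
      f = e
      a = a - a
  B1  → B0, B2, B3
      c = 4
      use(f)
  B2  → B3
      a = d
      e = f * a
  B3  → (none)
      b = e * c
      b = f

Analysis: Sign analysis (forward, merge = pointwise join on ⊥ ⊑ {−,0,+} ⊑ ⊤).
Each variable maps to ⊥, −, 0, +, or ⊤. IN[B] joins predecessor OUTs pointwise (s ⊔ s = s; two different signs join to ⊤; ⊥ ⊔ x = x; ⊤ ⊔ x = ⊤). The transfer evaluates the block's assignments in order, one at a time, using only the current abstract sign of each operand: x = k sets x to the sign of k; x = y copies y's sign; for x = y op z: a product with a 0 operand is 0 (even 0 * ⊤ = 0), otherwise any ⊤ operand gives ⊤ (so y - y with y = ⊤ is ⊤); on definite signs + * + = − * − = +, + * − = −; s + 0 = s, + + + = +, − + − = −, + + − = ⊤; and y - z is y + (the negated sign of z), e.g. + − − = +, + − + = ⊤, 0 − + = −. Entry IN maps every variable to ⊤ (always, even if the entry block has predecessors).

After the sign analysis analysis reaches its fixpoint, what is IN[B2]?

Converged values:
  B0: | IN=(all ⊤) | OUT=(all ⊤)
  B1: | IN=(all ⊤) | OUT={c:+; rest ⊤}
  B2: | IN={c:+; rest ⊤} | OUT={c:+; rest ⊤}
  B3: | IN={c:+; rest ⊤} | OUT={c:+; rest ⊤}

Merge at B2: IN[B2] = OUT[B1] = {a: ⊤, b: ⊤, c: +, d: ⊤, e: ⊤, f: ⊤}

Answer: {a: ⊤, b: ⊤, c: +, d: ⊤, e: ⊤, f: ⊤}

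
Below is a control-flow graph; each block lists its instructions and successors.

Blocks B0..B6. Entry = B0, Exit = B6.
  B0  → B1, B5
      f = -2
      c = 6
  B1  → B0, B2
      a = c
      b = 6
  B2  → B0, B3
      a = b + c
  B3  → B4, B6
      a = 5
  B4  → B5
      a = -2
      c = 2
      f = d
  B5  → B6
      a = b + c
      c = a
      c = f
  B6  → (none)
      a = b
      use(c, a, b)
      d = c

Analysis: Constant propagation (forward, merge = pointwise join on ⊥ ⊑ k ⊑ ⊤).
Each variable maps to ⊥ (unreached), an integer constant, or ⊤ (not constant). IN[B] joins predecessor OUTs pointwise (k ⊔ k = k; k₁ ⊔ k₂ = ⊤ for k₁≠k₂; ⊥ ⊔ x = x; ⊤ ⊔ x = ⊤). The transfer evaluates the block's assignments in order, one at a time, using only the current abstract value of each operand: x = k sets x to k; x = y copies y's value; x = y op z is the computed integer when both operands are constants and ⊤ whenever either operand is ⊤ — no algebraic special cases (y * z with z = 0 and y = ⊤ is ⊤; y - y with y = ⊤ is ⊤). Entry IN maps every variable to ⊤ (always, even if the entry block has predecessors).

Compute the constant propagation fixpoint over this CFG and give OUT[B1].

Fixpoint table:
  B0:  IN=(all ⊤)  OUT={c:6, f:-2; rest ⊤}
  B1:  IN={c:6, f:-2; rest ⊤}  OUT={a:6, b:6, c:6, f:-2; rest ⊤}
  B2:  IN={a:6, b:6, c:6, f:-2; rest ⊤}  OUT={a:12, b:6, c:6, f:-2; rest ⊤}
  B3:  IN={a:12, b:6, c:6, f:-2; rest ⊤}  OUT={a:5, b:6, c:6, f:-2; rest ⊤}
  B4:  IN={a:5, b:6, c:6, f:-2; rest ⊤}  OUT={a:-2, b:6, c:2; rest ⊤}
  B5:  IN=(all ⊤)  OUT=(all ⊤)
  B6:  IN=(all ⊤)  OUT=(all ⊤)

Merge at B1: IN[B1] = OUT[B0] = {a: ⊤, b: ⊤, c: 6, d: ⊤, e: ⊤, f: -2}
Applying B1's transfer function to that IN value gives OUT[B1] (row B1 above).

Answer: {a: 6, b: 6, c: 6, d: ⊤, e: ⊤, f: -2}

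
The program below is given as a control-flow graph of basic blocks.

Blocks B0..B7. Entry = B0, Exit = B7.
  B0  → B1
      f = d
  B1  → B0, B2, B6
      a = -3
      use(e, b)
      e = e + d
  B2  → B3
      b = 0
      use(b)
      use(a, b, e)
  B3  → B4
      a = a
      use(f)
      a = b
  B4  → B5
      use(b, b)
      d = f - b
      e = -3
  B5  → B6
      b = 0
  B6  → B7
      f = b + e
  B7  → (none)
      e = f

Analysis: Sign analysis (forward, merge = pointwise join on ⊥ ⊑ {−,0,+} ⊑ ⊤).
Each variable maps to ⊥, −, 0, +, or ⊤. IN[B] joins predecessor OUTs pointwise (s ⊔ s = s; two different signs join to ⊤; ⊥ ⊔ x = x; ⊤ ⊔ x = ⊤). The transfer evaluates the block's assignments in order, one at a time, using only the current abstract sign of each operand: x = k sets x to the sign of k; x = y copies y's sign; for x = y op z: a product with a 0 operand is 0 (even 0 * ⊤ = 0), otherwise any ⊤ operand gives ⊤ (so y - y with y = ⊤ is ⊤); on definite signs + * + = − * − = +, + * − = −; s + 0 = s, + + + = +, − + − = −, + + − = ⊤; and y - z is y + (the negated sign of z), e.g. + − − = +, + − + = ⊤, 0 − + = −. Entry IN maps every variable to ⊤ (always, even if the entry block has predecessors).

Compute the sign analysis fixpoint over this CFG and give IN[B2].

Converged values:
  B0:  IN=(all ⊤)  OUT=(all ⊤)
  B1:  IN=(all ⊤)  OUT={a:-; rest ⊤}
  B2:  IN={a:-; rest ⊤}  OUT={a:-, b:0; rest ⊤}
  B3:  IN={a:-, b:0; rest ⊤}  OUT={a:0, b:0; rest ⊤}
  B4:  IN={a:0, b:0; rest ⊤}  OUT={a:0, b:0, e:-; rest ⊤}
  B5:  IN={a:0, b:0, e:-; rest ⊤}  OUT={a:0, b:0, e:-; rest ⊤}
  B6:  IN=(all ⊤)  OUT=(all ⊤)
  B7:  IN=(all ⊤)  OUT=(all ⊤)

Merge at B2: IN[B2] = OUT[B1] = {a: -, b: ⊤, c: ⊤, d: ⊤, e: ⊤, f: ⊤}

Answer: {a: -, b: ⊤, c: ⊤, d: ⊤, e: ⊤, f: ⊤}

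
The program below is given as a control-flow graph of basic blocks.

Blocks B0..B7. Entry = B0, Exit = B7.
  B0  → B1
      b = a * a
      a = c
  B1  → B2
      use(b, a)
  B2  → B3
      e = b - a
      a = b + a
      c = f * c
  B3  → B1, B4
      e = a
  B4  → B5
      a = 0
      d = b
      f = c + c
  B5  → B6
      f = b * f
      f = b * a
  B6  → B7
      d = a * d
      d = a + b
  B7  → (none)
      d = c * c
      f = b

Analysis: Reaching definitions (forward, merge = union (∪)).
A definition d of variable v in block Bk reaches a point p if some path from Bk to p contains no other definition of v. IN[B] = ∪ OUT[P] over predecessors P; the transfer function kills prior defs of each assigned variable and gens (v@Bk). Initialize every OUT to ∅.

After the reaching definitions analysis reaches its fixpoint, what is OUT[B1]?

Answer: {a@B0, a@B2, b@B0, c@B2, e@B3}

Trace:
Converged values:
  B0:  IN={}  OUT={a@B0, b@B0}
  B1:  IN={a@B0, a@B2, b@B0, c@B2, e@B3}  OUT={a@B0, a@B2, b@B0, c@B2, e@B3}
  B2:  IN={a@B0, a@B2, b@B0, c@B2, e@B3}  OUT={a@B2, b@B0, c@B2, e@B2}
  B3:  IN={a@B2, b@B0, c@B2, e@B2}  OUT={a@B2, b@B0, c@B2, e@B3}
  B4:  IN={a@B2, b@B0, c@B2, e@B3}  OUT={a@B4, b@B0, c@B2, d@B4, e@B3, f@B4}
  B5:  IN={a@B4, b@B0, c@B2, d@B4, e@B3, f@B4}  OUT={a@B4, b@B0, c@B2, d@B4, e@B3, f@B5}
  B6:  IN={a@B4, b@B0, c@B2, d@B4, e@B3, f@B5}  OUT={a@B4, b@B0, c@B2, d@B6, e@B3, f@B5}
  B7:  IN={a@B4, b@B0, c@B2, d@B6, e@B3, f@B5}  OUT={a@B4, b@B0, c@B2, d@B7, e@B3, f@B7}

Merge at B1: IN[B1] = OUT[B0] ⊔ OUT[B3] = {a@B0, a@B2, b@B0, c@B2, e@B3}
Applying B1's transfer function to that IN value gives OUT[B1] (row B1 above).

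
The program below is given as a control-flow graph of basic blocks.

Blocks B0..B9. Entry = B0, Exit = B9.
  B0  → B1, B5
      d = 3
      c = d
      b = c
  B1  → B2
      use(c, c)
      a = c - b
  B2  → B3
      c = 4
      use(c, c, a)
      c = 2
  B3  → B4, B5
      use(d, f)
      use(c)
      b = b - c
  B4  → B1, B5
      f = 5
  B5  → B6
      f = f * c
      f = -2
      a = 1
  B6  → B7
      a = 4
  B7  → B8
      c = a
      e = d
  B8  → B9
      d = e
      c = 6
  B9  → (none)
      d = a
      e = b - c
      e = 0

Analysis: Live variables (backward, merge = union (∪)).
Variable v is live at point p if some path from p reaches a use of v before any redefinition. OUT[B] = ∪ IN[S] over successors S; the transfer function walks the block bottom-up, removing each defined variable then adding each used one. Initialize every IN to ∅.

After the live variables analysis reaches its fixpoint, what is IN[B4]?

Answer: {b, c, d}

Derivation:
Per-block solution:
  B0:   IN={f}   OUT={b, c, d, f}
  B1:   IN={b, c, d, f}   OUT={a, b, d, f}
  B2:   IN={a, b, d, f}   OUT={b, c, d, f}
  B3:   IN={b, c, d, f}   OUT={b, c, d, f}
  B4:   IN={b, c, d}   OUT={b, c, d, f}
  B5:   IN={b, c, d, f}   OUT={b, d}
  B6:   IN={b, d}   OUT={a, b, d}
  B7:   IN={a, b, d}   OUT={a, b, e}
  B8:   IN={a, b, e}   OUT={a, b, c}
  B9:   IN={a, b, c}   OUT={}

Merge at B4: OUT[B4] = IN[B1] ⊔ IN[B5] = {b, c, d, f}
Applying B4's transfer function to that OUT value gives IN[B4] (row B4 above).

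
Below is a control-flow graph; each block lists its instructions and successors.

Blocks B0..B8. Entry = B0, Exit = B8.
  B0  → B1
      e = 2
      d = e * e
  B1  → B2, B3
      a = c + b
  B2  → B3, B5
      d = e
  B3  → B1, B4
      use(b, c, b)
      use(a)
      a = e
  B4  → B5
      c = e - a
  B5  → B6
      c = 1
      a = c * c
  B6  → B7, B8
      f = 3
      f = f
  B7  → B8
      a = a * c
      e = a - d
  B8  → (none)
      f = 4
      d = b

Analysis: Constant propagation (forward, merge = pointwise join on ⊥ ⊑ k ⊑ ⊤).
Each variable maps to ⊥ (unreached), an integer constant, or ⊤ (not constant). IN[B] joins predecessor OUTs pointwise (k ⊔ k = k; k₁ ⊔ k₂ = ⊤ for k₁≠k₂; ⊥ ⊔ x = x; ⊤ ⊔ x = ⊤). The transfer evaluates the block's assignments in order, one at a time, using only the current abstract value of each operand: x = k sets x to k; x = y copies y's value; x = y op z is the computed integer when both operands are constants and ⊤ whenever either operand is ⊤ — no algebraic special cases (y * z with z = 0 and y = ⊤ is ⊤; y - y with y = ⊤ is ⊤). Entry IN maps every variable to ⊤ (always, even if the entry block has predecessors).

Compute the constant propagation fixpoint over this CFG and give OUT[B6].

Per-block solution:
  B0:  IN=(all ⊤)  OUT={d:4, e:2; rest ⊤}
  B1:  IN={e:2; rest ⊤}  OUT={e:2; rest ⊤}
  B2:  IN={e:2; rest ⊤}  OUT={d:2, e:2; rest ⊤}
  B3:  IN={e:2; rest ⊤}  OUT={a:2, e:2; rest ⊤}
  B4:  IN={a:2, e:2; rest ⊤}  OUT={a:2, c:0, e:2; rest ⊤}
  B5:  IN={e:2; rest ⊤}  OUT={a:1, c:1, e:2; rest ⊤}
  B6:  IN={a:1, c:1, e:2; rest ⊤}  OUT={a:1, c:1, e:2, f:3; rest ⊤}
  B7:  IN={a:1, c:1, e:2, f:3; rest ⊤}  OUT={a:1, c:1, f:3; rest ⊤}
  B8:  IN={a:1, c:1, f:3; rest ⊤}  OUT={a:1, c:1, f:4; rest ⊤}

Merge at B6: IN[B6] = OUT[B5] = {a: 1, b: ⊤, c: 1, d: ⊤, e: 2, f: ⊤}
Applying B6's transfer function to that IN value gives OUT[B6] (row B6 above).

Answer: {a: 1, b: ⊤, c: 1, d: ⊤, e: 2, f: 3}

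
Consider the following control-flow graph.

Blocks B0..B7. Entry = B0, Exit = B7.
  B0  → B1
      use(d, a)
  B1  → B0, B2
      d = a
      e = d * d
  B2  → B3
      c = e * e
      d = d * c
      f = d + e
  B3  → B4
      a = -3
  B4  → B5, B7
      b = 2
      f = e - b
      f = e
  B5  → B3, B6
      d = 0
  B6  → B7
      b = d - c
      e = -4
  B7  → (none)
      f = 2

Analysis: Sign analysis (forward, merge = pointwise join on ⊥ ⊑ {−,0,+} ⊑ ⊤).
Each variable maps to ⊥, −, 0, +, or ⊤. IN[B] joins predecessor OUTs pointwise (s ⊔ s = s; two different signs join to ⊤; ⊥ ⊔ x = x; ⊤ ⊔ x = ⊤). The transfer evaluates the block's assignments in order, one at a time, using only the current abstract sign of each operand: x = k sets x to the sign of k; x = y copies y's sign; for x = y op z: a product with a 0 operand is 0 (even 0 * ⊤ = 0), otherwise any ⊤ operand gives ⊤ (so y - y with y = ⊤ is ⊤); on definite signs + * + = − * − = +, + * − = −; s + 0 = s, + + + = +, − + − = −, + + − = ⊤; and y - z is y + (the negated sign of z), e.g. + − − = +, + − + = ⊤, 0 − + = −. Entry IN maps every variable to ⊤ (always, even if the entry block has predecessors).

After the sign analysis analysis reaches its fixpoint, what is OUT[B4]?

Per-block solution:
  B0: | IN=(all ⊤) | OUT=(all ⊤)
  B1: | IN=(all ⊤) | OUT=(all ⊤)
  B2: | IN=(all ⊤) | OUT=(all ⊤)
  B3: | IN=(all ⊤) | OUT={a:-; rest ⊤}
  B4: | IN={a:-; rest ⊤} | OUT={a:-, b:+; rest ⊤}
  B5: | IN={a:-, b:+; rest ⊤} | OUT={a:-, b:+, d:0; rest ⊤}
  B6: | IN={a:-, b:+, d:0; rest ⊤} | OUT={a:-, d:0, e:-; rest ⊤}
  B7: | IN={a:-; rest ⊤} | OUT={a:-, f:+; rest ⊤}

Merge at B4: IN[B4] = OUT[B3] = {a: -, b: ⊤, c: ⊤, d: ⊤, e: ⊤, f: ⊤}
Applying B4's transfer function to that IN value gives OUT[B4] (row B4 above).

Answer: {a: -, b: +, c: ⊤, d: ⊤, e: ⊤, f: ⊤}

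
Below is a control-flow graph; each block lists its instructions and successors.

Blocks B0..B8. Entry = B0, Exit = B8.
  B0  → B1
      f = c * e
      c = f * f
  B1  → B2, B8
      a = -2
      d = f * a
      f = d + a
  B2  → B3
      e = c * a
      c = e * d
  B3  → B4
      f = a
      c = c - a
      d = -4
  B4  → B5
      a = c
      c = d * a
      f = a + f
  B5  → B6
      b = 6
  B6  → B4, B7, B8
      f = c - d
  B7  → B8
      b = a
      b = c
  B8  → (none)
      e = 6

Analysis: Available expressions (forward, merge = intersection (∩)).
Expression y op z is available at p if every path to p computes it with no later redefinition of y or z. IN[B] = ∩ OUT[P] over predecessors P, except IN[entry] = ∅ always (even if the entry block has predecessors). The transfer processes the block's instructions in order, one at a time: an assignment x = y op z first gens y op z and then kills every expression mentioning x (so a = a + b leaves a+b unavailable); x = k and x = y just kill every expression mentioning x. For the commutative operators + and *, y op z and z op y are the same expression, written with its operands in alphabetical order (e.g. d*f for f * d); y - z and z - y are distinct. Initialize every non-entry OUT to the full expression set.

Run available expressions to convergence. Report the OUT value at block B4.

Answer: {a*d}

Derivation:
Per-block solution:
  B0: | IN={} | OUT={f*f}
  B1: | IN={f*f} | OUT={a+d}
  B2: | IN={a+d} | OUT={a+d, d*e}
  B3: | IN={a+d, d*e} | OUT={}
  B4: | IN={} | OUT={a*d}
  B5: | IN={a*d} | OUT={a*d}
  B6: | IN={a*d} | OUT={a*d, c-d}
  B7: | IN={a*d, c-d} | OUT={a*d, c-d}
  B8: | IN={} | OUT={}

Merge at B4: IN[B4] = OUT[B3] ∩ OUT[B6] = {}
Applying B4's transfer function to that IN value gives OUT[B4] (row B4 above).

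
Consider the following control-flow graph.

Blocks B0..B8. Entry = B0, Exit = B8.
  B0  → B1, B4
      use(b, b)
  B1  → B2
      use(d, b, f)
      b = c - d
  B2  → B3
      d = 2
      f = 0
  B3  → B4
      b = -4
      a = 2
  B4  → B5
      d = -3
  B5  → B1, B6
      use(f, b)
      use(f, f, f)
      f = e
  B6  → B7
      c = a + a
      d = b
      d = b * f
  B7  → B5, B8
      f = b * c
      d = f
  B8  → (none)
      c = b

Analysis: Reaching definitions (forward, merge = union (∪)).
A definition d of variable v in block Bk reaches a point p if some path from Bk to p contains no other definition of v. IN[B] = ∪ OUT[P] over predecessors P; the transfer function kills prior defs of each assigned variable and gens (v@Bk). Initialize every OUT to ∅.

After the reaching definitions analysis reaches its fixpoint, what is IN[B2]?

Answer: {a@B3, b@B1, c@B6, d@B4, d@B7, f@B5}

Derivation:
Converged values:
  B0:   IN={}   OUT={}
  B1:   IN={a@B3, b@B3, c@B6, d@B4, d@B7, f@B5}   OUT={a@B3, b@B1, c@B6, d@B4, d@B7, f@B5}
  B2:   IN={a@B3, b@B1, c@B6, d@B4, d@B7, f@B5}   OUT={a@B3, b@B1, c@B6, d@B2, f@B2}
  B3:   IN={a@B3, b@B1, c@B6, d@B2, f@B2}   OUT={a@B3, b@B3, c@B6, d@B2, f@B2}
  B4:   IN={a@B3, b@B3, c@B6, d@B2, f@B2}   OUT={a@B3, b@B3, c@B6, d@B4, f@B2}
  B5:   IN={a@B3, b@B3, c@B6, d@B4, d@B7, f@B2, f@B7}   OUT={a@B3, b@B3, c@B6, d@B4, d@B7, f@B5}
  B6:   IN={a@B3, b@B3, c@B6, d@B4, d@B7, f@B5}   OUT={a@B3, b@B3, c@B6, d@B6, f@B5}
  B7:   IN={a@B3, b@B3, c@B6, d@B6, f@B5}   OUT={a@B3, b@B3, c@B6, d@B7, f@B7}
  B8:   IN={a@B3, b@B3, c@B6, d@B7, f@B7}   OUT={a@B3, b@B3, c@B8, d@B7, f@B7}

Merge at B2: IN[B2] = OUT[B1] = {a@B3, b@B1, c@B6, d@B4, d@B7, f@B5}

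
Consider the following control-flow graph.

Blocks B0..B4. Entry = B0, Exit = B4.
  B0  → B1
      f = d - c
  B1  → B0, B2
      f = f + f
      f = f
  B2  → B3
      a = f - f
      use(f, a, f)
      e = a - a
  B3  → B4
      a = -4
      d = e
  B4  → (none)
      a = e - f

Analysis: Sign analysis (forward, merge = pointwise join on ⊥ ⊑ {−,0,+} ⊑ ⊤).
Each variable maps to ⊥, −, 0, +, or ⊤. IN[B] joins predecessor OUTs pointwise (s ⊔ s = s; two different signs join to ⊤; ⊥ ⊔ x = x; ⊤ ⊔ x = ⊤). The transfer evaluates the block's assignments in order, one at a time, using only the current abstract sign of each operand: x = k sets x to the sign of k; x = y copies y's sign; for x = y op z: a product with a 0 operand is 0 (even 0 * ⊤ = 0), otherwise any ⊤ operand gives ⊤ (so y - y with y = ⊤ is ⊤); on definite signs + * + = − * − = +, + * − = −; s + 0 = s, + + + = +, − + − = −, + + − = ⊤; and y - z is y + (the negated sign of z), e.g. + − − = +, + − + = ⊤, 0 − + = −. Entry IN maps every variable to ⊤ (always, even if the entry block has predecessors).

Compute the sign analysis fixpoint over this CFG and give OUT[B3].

Fixpoint table:
  B0: | IN=(all ⊤) | OUT=(all ⊤)
  B1: | IN=(all ⊤) | OUT=(all ⊤)
  B2: | IN=(all ⊤) | OUT=(all ⊤)
  B3: | IN=(all ⊤) | OUT={a:-; rest ⊤}
  B4: | IN={a:-; rest ⊤} | OUT=(all ⊤)

Merge at B3: IN[B3] = OUT[B2] = {a: ⊤, b: ⊤, c: ⊤, d: ⊤, e: ⊤, f: ⊤}
Applying B3's transfer function to that IN value gives OUT[B3] (row B3 above).

Answer: {a: -, b: ⊤, c: ⊤, d: ⊤, e: ⊤, f: ⊤}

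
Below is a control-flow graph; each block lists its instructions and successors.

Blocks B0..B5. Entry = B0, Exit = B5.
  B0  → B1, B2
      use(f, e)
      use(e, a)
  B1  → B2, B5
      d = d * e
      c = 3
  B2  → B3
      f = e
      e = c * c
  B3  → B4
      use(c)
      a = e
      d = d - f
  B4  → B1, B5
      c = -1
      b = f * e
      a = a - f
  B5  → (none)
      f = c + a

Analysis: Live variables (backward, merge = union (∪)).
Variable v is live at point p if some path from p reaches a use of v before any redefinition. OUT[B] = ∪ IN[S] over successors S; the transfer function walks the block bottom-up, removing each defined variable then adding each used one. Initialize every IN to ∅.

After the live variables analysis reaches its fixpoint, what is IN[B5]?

Fixpoint table:
  B0:   IN={a, c, d, e, f}   OUT={a, c, d, e}
  B1:   IN={a, d, e}   OUT={a, c, d, e}
  B2:   IN={c, d, e}   OUT={c, d, e, f}
  B3:   IN={c, d, e, f}   OUT={a, d, e, f}
  B4:   IN={a, d, e, f}   OUT={a, c, d, e}
  B5:   IN={a, c}   OUT={}

B5 is the boundary node: OUT[B5] = {}
Applying B5's transfer function to that OUT value gives IN[B5] (row B5 above).

Answer: {a, c}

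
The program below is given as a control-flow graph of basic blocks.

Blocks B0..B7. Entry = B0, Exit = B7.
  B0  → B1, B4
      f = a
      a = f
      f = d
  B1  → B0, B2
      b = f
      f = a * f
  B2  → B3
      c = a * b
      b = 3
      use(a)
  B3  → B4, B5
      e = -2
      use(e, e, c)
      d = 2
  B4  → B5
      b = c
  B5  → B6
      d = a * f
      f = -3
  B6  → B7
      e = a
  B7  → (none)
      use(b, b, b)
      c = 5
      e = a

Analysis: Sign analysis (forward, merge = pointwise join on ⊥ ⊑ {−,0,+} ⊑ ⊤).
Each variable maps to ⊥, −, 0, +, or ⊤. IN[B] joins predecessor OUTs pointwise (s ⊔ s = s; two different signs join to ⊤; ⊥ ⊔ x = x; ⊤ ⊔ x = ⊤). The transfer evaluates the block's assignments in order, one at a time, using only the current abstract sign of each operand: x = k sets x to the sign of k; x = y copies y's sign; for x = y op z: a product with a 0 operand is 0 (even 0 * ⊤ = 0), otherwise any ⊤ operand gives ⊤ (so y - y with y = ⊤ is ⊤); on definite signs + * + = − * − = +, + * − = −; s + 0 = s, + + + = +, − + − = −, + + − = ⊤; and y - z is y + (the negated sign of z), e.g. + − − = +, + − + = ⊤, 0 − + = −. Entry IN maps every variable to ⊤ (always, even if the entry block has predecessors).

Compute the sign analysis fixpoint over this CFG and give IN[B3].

Fixpoint table:
  B0:  IN=(all ⊤)  OUT=(all ⊤)
  B1:  IN=(all ⊤)  OUT=(all ⊤)
  B2:  IN=(all ⊤)  OUT={b:+; rest ⊤}
  B3:  IN={b:+; rest ⊤}  OUT={b:+, d:+, e:-; rest ⊤}
  B4:  IN=(all ⊤)  OUT=(all ⊤)
  B5:  IN=(all ⊤)  OUT={f:-; rest ⊤}
  B6:  IN={f:-; rest ⊤}  OUT={f:-; rest ⊤}
  B7:  IN={f:-; rest ⊤}  OUT={c:+, f:-; rest ⊤}

Merge at B3: IN[B3] = OUT[B2] = {a: ⊤, b: +, c: ⊤, d: ⊤, e: ⊤, f: ⊤}

Answer: {a: ⊤, b: +, c: ⊤, d: ⊤, e: ⊤, f: ⊤}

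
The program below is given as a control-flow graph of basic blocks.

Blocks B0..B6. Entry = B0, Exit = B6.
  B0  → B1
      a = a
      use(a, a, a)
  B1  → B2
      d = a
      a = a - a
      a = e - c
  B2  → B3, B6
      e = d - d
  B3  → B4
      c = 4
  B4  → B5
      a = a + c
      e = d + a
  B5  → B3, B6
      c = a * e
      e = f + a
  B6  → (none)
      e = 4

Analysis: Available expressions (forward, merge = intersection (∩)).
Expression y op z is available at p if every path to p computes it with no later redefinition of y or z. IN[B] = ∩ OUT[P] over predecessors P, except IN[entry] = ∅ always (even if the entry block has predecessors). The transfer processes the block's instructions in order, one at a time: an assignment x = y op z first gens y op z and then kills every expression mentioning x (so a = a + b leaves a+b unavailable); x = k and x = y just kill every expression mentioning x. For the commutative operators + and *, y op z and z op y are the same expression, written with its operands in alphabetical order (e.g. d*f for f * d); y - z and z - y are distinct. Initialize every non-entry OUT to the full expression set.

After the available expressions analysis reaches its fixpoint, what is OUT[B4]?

Answer: {a+d, d-d}

Trace:
Per-block solution:
  B0: | IN={} | OUT={}
  B1: | IN={} | OUT={e-c}
  B2: | IN={e-c} | OUT={d-d}
  B3: | IN={d-d} | OUT={d-d}
  B4: | IN={d-d} | OUT={a+d, d-d}
  B5: | IN={a+d, d-d} | OUT={a+d, a+f, d-d}
  B6: | IN={d-d} | OUT={d-d}

Merge at B4: IN[B4] = OUT[B3] = {d-d}
Applying B4's transfer function to that IN value gives OUT[B4] (row B4 above).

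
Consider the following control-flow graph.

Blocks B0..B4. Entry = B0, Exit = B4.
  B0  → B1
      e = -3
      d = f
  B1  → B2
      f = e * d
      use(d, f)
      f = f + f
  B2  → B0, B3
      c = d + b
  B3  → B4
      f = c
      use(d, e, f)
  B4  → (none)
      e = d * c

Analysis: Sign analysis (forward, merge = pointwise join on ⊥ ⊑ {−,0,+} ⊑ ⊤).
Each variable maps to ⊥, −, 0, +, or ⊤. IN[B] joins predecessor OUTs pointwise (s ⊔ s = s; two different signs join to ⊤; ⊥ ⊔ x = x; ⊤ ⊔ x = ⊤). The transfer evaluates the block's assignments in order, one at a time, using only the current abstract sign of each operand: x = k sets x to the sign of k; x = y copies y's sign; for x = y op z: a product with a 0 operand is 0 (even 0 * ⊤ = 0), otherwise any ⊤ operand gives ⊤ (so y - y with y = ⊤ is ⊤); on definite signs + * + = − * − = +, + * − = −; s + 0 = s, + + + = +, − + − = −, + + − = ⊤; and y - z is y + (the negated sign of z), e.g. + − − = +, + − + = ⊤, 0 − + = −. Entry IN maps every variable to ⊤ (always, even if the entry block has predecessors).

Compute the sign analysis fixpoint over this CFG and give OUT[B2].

Answer: {a: ⊤, b: ⊤, c: ⊤, d: ⊤, e: -, f: ⊤}

Trace:
Converged values:
  B0:   IN=(all ⊤)   OUT={e:-; rest ⊤}
  B1:   IN={e:-; rest ⊤}   OUT={e:-; rest ⊤}
  B2:   IN={e:-; rest ⊤}   OUT={e:-; rest ⊤}
  B3:   IN={e:-; rest ⊤}   OUT={e:-; rest ⊤}
  B4:   IN={e:-; rest ⊤}   OUT=(all ⊤)

Merge at B2: IN[B2] = OUT[B1] = {a: ⊤, b: ⊤, c: ⊤, d: ⊤, e: -, f: ⊤}
Applying B2's transfer function to that IN value gives OUT[B2] (row B2 above).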